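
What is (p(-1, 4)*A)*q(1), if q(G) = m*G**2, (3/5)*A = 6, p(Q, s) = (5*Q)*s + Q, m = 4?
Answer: -840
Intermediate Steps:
p(Q, s) = Q + 5*Q*s (p(Q, s) = 5*Q*s + Q = Q + 5*Q*s)
A = 10 (A = (5/3)*6 = 10)
q(G) = 4*G**2
(p(-1, 4)*A)*q(1) = (-(1 + 5*4)*10)*(4*1**2) = (-(1 + 20)*10)*(4*1) = (-1*21*10)*4 = -21*10*4 = -210*4 = -840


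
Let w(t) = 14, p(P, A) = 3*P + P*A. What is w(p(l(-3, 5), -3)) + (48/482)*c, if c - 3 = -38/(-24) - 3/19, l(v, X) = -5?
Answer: 66124/4579 ≈ 14.441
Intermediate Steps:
p(P, A) = 3*P + A*P
c = 1009/228 (c = 3 + (-38/(-24) - 3/19) = 3 + (-38*(-1/24) - 3*1/19) = 3 + (19/12 - 3/19) = 3 + 325/228 = 1009/228 ≈ 4.4254)
w(p(l(-3, 5), -3)) + (48/482)*c = 14 + (48/482)*(1009/228) = 14 + (48*(1/482))*(1009/228) = 14 + (24/241)*(1009/228) = 14 + 2018/4579 = 66124/4579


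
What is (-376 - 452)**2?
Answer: 685584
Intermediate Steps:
(-376 - 452)**2 = (-828)**2 = 685584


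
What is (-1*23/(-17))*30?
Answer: 690/17 ≈ 40.588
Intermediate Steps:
(-1*23/(-17))*30 = -23*(-1/17)*30 = (23/17)*30 = 690/17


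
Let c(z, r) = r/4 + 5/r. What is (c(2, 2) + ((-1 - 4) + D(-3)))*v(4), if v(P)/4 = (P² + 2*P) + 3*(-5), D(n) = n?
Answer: -180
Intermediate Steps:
c(z, r) = 5/r + r/4 (c(z, r) = r*(¼) + 5/r = r/4 + 5/r = 5/r + r/4)
v(P) = -60 + 4*P² + 8*P (v(P) = 4*((P² + 2*P) + 3*(-5)) = 4*((P² + 2*P) - 15) = 4*(-15 + P² + 2*P) = -60 + 4*P² + 8*P)
(c(2, 2) + ((-1 - 4) + D(-3)))*v(4) = ((5/2 + (¼)*2) + ((-1 - 4) - 3))*(-60 + 4*4² + 8*4) = ((5*(½) + ½) + (-5 - 3))*(-60 + 4*16 + 32) = ((5/2 + ½) - 8)*(-60 + 64 + 32) = (3 - 8)*36 = -5*36 = -180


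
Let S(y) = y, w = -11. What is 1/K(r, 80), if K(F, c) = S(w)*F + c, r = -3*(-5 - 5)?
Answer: -1/250 ≈ -0.0040000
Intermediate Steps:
r = 30 (r = -3*(-10) = 30)
K(F, c) = c - 11*F (K(F, c) = -11*F + c = c - 11*F)
1/K(r, 80) = 1/(80 - 11*30) = 1/(80 - 330) = 1/(-250) = -1/250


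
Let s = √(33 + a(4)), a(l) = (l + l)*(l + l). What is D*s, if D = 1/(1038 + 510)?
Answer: √97/1548 ≈ 0.0063623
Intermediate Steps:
a(l) = 4*l² (a(l) = (2*l)*(2*l) = 4*l²)
s = √97 (s = √(33 + 4*4²) = √(33 + 4*16) = √(33 + 64) = √97 ≈ 9.8489)
D = 1/1548 ≈ 0.00064600
D*s = √97/1548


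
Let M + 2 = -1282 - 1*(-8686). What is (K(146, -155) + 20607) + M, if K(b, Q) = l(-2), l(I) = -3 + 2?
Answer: 28008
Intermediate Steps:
M = 7402 (M = -2 + (-1282 - 1*(-8686)) = -2 + (-1282 + 8686) = -2 + 7404 = 7402)
l(I) = -1
K(b, Q) = -1
(K(146, -155) + 20607) + M = (-1 + 20607) + 7402 = 20606 + 7402 = 28008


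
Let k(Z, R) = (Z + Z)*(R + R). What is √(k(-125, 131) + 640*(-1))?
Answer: 2*I*√16535 ≈ 257.18*I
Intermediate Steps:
k(Z, R) = 4*R*Z (k(Z, R) = (2*Z)*(2*R) = 4*R*Z)
√(k(-125, 131) + 640*(-1)) = √(4*131*(-125) + 640*(-1)) = √(-65500 - 640) = √(-66140) = 2*I*√16535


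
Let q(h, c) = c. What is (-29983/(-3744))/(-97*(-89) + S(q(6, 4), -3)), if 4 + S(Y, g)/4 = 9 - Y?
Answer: 29983/32336928 ≈ 0.00092721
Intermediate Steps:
S(Y, g) = 20 - 4*Y (S(Y, g) = -16 + 4*(9 - Y) = -16 + (36 - 4*Y) = 20 - 4*Y)
(-29983/(-3744))/(-97*(-89) + S(q(6, 4), -3)) = (-29983/(-3744))/(-97*(-89) + (20 - 4*4)) = (-29983*(-1/3744))/(8633 + (20 - 16)) = 29983/(3744*(8633 + 4)) = (29983/3744)/8637 = (29983/3744)*(1/8637) = 29983/32336928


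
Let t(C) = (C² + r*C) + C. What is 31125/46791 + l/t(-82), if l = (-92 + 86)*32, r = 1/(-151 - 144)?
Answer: 1215381745/1910117799 ≈ 0.63629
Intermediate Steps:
r = -1/295 (r = 1/(-295) = -1/295 ≈ -0.0033898)
t(C) = C² + 294*C/295 (t(C) = (C² - C/295) + C = C² + 294*C/295)
l = -192 (l = -6*32 = -192)
31125/46791 + l/t(-82) = 31125/46791 - 192*(-295/(82*(294 + 295*(-82)))) = 31125*(1/46791) - 192*(-295/(82*(294 - 24190))) = 10375/15597 - 192/((1/295)*(-82)*(-23896)) = 10375/15597 - 192/1959472/295 = 10375/15597 - 192*295/1959472 = 10375/15597 - 3540/122467 = 1215381745/1910117799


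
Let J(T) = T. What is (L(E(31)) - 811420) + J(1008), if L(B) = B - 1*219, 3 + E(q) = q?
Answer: -810603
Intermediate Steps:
E(q) = -3 + q
L(B) = -219 + B (L(B) = B - 219 = -219 + B)
(L(E(31)) - 811420) + J(1008) = ((-219 + (-3 + 31)) - 811420) + 1008 = ((-219 + 28) - 811420) + 1008 = (-191 - 811420) + 1008 = -811611 + 1008 = -810603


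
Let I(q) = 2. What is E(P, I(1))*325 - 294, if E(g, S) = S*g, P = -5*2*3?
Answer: -19794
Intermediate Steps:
P = -30 (P = -10*3 = -30)
E(P, I(1))*325 - 294 = (2*(-30))*325 - 294 = -60*325 - 294 = -19500 - 294 = -19794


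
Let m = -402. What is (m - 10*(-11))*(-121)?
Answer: 35332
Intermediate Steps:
(m - 10*(-11))*(-121) = (-402 - 10*(-11))*(-121) = (-402 + 110)*(-121) = -292*(-121) = 35332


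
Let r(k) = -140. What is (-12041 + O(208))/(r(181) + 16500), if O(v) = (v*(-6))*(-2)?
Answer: -1909/3272 ≈ -0.58344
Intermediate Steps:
O(v) = 12*v (O(v) = -6*v*(-2) = 12*v)
(-12041 + O(208))/(r(181) + 16500) = (-12041 + 12*208)/(-140 + 16500) = (-12041 + 2496)/16360 = -9545*1/16360 = -1909/3272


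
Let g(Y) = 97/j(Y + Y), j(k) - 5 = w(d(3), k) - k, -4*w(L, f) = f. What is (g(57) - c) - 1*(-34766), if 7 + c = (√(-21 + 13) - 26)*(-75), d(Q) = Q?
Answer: 9026131/275 + 150*I*√2 ≈ 32822.0 + 212.13*I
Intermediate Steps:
w(L, f) = -f/4
j(k) = 5 - 5*k/4 (j(k) = 5 + (-k/4 - k) = 5 - 5*k/4)
c = 1943 - 150*I*√2 (c = -7 + (√(-21 + 13) - 26)*(-75) = -7 + (√(-8) - 26)*(-75) = -7 + (2*I*√2 - 26)*(-75) = -7 + (-26 + 2*I*√2)*(-75) = -7 + (1950 - 150*I*√2) = 1943 - 150*I*√2 ≈ 1943.0 - 212.13*I)
g(Y) = 97/(5 - 5*Y/2) (g(Y) = 97/(5 - 5*(Y + Y)/4) = 97/(5 - 5*Y/2))
(g(57) - c) - 1*(-34766) = (-194/(-10 + 5*57) - (1943 - 150*I*√2)) - 1*(-34766) = (-194/(-10 + 285) + (-1943 + 150*I*√2)) + 34766 = (-194/275 + (-1943 + 150*I*√2)) + 34766 = (-534519/275 + 150*I*√2) + 34766 = 9026131/275 + 150*I*√2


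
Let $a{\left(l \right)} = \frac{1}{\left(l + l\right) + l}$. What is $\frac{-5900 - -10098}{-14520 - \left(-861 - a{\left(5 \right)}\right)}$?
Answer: $- \frac{31485}{102442} \approx -0.30734$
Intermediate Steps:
$a{\left(l \right)} = \frac{1}{3 l}$ ($a{\left(l \right)} = \frac{1}{2 l + l} = \frac{1}{3 l}$)
$\frac{-5900 - -10098}{-14520 - \left(-861 - a{\left(5 \right)}\right)} = \frac{-5900 - -10098}{-14520 + \left(\left(\frac{1}{3 \cdot 5} + 6\right) - -855\right)} = \frac{-5900 + 10098}{-14520 + \left(\left(\frac{1}{3} \cdot \frac{1}{5} + 6\right) + 855\right)} = \frac{4198}{-14520 + \left(\left(\frac{1}{15} + 6\right) + 855\right)} = \frac{4198}{-14520 + \left(\frac{91}{15} + 855\right)} = \frac{4198}{-14520 + \frac{12916}{15}} = \frac{4198}{- \frac{204884}{15}} = 4198 \left(- \frac{15}{204884}\right) = - \frac{31485}{102442}$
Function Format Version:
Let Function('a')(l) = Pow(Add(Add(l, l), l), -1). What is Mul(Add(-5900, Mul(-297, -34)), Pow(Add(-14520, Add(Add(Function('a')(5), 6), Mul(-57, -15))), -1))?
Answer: Rational(-31485, 102442) ≈ -0.30734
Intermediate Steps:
Function('a')(l) = Mul(Rational(1, 3), Pow(l, -1)) (Function('a')(l) = Pow(Add(Mul(2, l), l), -1) = Pow(Mul(3, l), -1) = Mul(Rational(1, 3), Pow(l, -1)))
Mul(Add(-5900, Mul(-297, -34)), Pow(Add(-14520, Add(Add(Function('a')(5), 6), Mul(-57, -15))), -1)) = Mul(Add(-5900, Mul(-297, -34)), Pow(Add(-14520, Add(Add(Mul(Rational(1, 3), Pow(5, -1)), 6), Mul(-57, -15))), -1)) = Mul(Add(-5900, 10098), Pow(Add(-14520, Add(Add(Mul(Rational(1, 3), Rational(1, 5)), 6), 855)), -1)) = Mul(4198, Pow(Add(-14520, Add(Add(Rational(1, 15), 6), 855)), -1)) = Mul(4198, Pow(Add(-14520, Add(Rational(91, 15), 855)), -1)) = Mul(4198, Pow(Add(-14520, Rational(12916, 15)), -1)) = Mul(4198, Pow(Rational(-204884, 15), -1)) = Mul(4198, Rational(-15, 204884)) = Rational(-31485, 102442)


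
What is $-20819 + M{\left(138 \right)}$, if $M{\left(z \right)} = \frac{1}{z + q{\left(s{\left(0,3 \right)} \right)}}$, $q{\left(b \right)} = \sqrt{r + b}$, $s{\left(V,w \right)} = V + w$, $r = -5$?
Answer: $\frac{- 20819 \sqrt{2} + 2873021 i}{\sqrt{2} - 138 i} \approx -20819.0 - 7.4267 \cdot 10^{-5} i$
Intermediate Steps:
$q{\left(b \right)} = \sqrt{-5 + b}$
$M{\left(z \right)} = \frac{1}{z + i \sqrt{2}}$ ($M{\left(z \right)} = \frac{1}{z + \sqrt{-5 + \left(0 + 3\right)}} = \frac{1}{z + \sqrt{-5 + 3}} = \frac{1}{z + \sqrt{-2}} = \frac{1}{z + i \sqrt{2}}$)
$-20819 + M{\left(138 \right)} = -20819 + \frac{1}{138 + i \sqrt{2}}$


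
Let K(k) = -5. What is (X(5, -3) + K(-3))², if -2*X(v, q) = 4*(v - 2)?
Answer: 121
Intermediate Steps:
X(v, q) = 4 - 2*v (X(v, q) = -2*(v - 2) = -2*(-2 + v) = -(-8 + 4*v)/2 = 4 - 2*v)
(X(5, -3) + K(-3))² = ((4 - 2*5) - 5)² = ((4 - 10) - 5)² = (-6 - 5)² = (-11)² = 121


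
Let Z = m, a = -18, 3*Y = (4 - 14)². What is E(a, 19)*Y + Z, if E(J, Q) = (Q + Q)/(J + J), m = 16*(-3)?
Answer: -2246/27 ≈ -83.185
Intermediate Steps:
Y = 100/3 (Y = (4 - 14)²/3 = (⅓)*(-10)² = (⅓)*100 = 100/3 ≈ 33.333)
m = -48
Z = -48
E(J, Q) = Q/J (E(J, Q) = (2*Q)/((2*J)) = (2*Q)*(1/(2*J)) = Q/J)
E(a, 19)*Y + Z = (19/(-18))*(100/3) - 48 = (19*(-1/18))*(100/3) - 48 = -19/18*100/3 - 48 = -950/27 - 48 = -2246/27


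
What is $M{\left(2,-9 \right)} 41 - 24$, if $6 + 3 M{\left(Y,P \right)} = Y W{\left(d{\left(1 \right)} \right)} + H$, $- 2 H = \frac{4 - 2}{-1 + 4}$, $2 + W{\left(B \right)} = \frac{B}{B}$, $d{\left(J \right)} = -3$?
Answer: $- \frac{1241}{9} \approx -137.89$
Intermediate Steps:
$W{\left(B \right)} = -1$ ($W{\left(B \right)} = -2 + \frac{B}{B} = -2 + 1 = -1$)
$H = - \frac{1}{3}$ ($H = - \frac{\left(4 - 2\right) \frac{1}{-1 + 4}}{2} = - \frac{2 \cdot \frac{1}{3}}{2} = \left(- \frac{1}{2}\right) \frac{2}{3} = - \frac{1}{3} \approx -0.33333$)
$M{\left(Y,P \right)} = - \frac{19}{9} - \frac{Y}{3}$ ($M{\left(Y,P \right)} = -2 + \frac{Y \left(-1\right) - \frac{1}{3}}{3} = -2 + \frac{- Y - \frac{1}{3}}{3} = -2 + \frac{- \frac{1}{3} - Y}{3} = -2 - \left(\frac{1}{9} + \frac{Y}{3}\right) = - \frac{19}{9} - \frac{Y}{3}$)
$M{\left(2,-9 \right)} 41 - 24 = \left(- \frac{19}{9} - \frac{2}{3}\right) 41 - 24 = \left(- \frac{25}{9}\right) 41 - 24 = - \frac{1025}{9} - 24 = - \frac{1241}{9}$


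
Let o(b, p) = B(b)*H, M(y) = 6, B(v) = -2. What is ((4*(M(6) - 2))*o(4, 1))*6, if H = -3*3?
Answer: 1728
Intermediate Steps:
H = -9
o(b, p) = 18 (o(b, p) = -2*(-9) = 18)
((4*(M(6) - 2))*o(4, 1))*6 = ((4*(6 - 2))*18)*6 = ((4*4)*18)*6 = (16*18)*6 = 288*6 = 1728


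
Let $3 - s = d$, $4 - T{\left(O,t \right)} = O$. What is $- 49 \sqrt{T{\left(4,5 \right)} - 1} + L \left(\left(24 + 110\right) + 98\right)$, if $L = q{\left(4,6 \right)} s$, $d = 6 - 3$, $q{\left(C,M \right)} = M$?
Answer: $- 49 i \approx - 49.0 i$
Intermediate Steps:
$T{\left(O,t \right)} = 4 - O$
$d = 3$
$s = 0$ ($s = 3 - 3 = 0$)
$L = 0$ ($L = 6 \cdot 0 = 0$)
$- 49 \sqrt{T{\left(4,5 \right)} - 1} + L \left(\left(24 + 110\right) + 98\right) = - 49 \sqrt{\left(4 - 4\right) - 1} + 0 \left(\left(24 + 110\right) + 98\right) = - 49 \sqrt{\left(4 - 4\right) - 1} + 0 \left(134 + 98\right) = - 49 \sqrt{0 - 1} + 0 \cdot 232 = - 49 \sqrt{-1} + 0 = - 49 i + 0 = - 49 i$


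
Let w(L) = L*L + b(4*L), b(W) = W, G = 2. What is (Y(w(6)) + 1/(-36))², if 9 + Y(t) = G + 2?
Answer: 32761/1296 ≈ 25.279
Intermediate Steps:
w(L) = L² + 4*L (w(L) = L*L + 4*L = L² + 4*L)
Y(t) = -5 (Y(t) = -9 + (2 + 2) = -9 + 4 = -5)
(Y(w(6)) + 1/(-36))² = (-5 + 1/(-36))² = (-5 - 1/36)² = (-181/36)² = 32761/1296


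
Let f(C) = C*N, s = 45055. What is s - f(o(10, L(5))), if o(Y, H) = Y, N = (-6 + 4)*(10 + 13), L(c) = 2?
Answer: 45515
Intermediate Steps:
N = -46 (N = -2*23 = -46)
f(C) = -46*C (f(C) = C*(-46) = -46*C)
s - f(o(10, L(5))) = 45055 - (-46)*10 = 45055 - 1*(-460) = 45055 + 460 = 45515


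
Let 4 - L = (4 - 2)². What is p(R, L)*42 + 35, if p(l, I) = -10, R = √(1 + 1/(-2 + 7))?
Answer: -385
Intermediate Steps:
L = 0 (L = 4 - (4 - 2)² = 4 - 1*2² = 4 - 1*4 = 4 - 4 = 0)
R = √30/5 (R = √(1 + 1/5) = √(1 + ⅕) = √(6/5) = √30/5 ≈ 1.0954)
p(R, L)*42 + 35 = -10*42 + 35 = -420 + 35 = -385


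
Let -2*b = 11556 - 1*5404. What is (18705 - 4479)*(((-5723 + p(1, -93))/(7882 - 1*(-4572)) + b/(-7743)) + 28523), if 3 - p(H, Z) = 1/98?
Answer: 639101751534551447/1575044926 ≈ 4.0577e+8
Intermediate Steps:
p(H, Z) = 293/98 (p(H, Z) = 3 - 1/98 = 293/98)
b = -3076 (b = -(11556 - 1*5404)/2 = -(11556 - 5404)/2 = -½*6152 = -3076)
(18705 - 4479)*(((-5723 + p(1, -93))/(7882 - 1*(-4572)) + b/(-7743)) + 28523) = (18705 - 4479)*(((-5723 + 293/98)/(7882 - 1*(-4572)) - 3076/(-7743)) + 28523) = 14226*((-560561/(98*(7882 + 4572)) - 3076*(-1/7743)) + 28523) = 14226*((-560561/98/12454 + 3076/7743) + 28523) = 14226*((-560561/98*1/12454 + 3076/7743) + 28523) = 14226*((-560561/1220492 + 3076/7743) + 28523) = 14226*(-586190431/9450269556 + 28523) = 14226*(269549452355357/9450269556) = 639101751534551447/1575044926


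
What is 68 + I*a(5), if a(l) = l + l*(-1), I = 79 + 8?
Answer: 68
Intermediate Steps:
I = 87
a(l) = 0 (a(l) = l - l = 0)
68 + I*a(5) = 68 + 87*0 = 68 + 0 = 68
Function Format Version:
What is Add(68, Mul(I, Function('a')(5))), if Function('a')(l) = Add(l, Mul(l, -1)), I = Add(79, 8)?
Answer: 68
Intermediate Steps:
I = 87
Function('a')(l) = 0 (Function('a')(l) = Add(l, Mul(-1, l)) = 0)
Add(68, Mul(I, Function('a')(5))) = Add(68, Mul(87, 0)) = Add(68, 0) = 68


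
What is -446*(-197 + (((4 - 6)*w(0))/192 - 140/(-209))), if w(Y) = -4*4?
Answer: 54855547/627 ≈ 87489.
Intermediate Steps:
w(Y) = -16
-446*(-197 + (((4 - 6)*w(0))/192 - 140/(-209))) = -446*(-197 + (((4 - 6)*(-16))/192 - 140/(-209))) = -446*(-197 + (-2*(-16)*(1/192) - 140*(-1/209))) = -446*(-197 + (32*(1/192) + 140/209)) = -446*(-197 + (1/6 + 140/209)) = -446*(-197 + 1049/1254) = -446*(-245989/1254) = 54855547/627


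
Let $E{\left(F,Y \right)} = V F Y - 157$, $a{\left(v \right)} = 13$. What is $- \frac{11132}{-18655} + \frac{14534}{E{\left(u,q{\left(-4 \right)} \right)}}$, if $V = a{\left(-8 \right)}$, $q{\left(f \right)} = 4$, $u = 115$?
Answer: $\frac{335953406}{108628065} \approx 3.0927$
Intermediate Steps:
$V = 13$
$E{\left(F,Y \right)} = -157 + 13 F Y$ ($E{\left(F,Y \right)} = 13 F Y - 157 = -157 + 13 F Y$)
$- \frac{11132}{-18655} + \frac{14534}{E{\left(u,q{\left(-4 \right)} \right)}} = - \frac{11132}{-18655} + \frac{14534}{-157 + 13 \cdot 115 \cdot 4} = \left(-11132\right) \left(- \frac{1}{18655}\right) + \frac{14534}{-157 + 5980} = \frac{11132}{18655} + \frac{14534}{5823} = \frac{335953406}{108628065}$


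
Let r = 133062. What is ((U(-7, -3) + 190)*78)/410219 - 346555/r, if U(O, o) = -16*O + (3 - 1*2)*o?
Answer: -139060173581/54584560578 ≈ -2.5476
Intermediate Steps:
U(O, o) = o - 16*O (U(O, o) = -16*O + (3 - 2)*o = -16*O + 1*o = -16*O + o = o - 16*O)
((U(-7, -3) + 190)*78)/410219 - 346555/r = (((-3 - 16*(-7)) + 190)*78)/410219 - 346555/133062 = (((-3 + 112) + 190)*78)*(1/410219) - 346555*1/133062 = ((109 + 190)*78)*(1/410219) - 346555/133062 = (299*78)*(1/410219) - 346555/133062 = 23322*(1/410219) - 346555/133062 = 23322/410219 - 346555/133062 = -139060173581/54584560578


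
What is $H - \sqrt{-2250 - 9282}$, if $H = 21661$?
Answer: $21661 - 62 i \sqrt{3} \approx 21661.0 - 107.39 i$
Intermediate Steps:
$H - \sqrt{-2250 - 9282} = 21661 - \sqrt{-2250 - 9282} = 21661 - \sqrt{-11532} = 21661 - 62 i \sqrt{3}$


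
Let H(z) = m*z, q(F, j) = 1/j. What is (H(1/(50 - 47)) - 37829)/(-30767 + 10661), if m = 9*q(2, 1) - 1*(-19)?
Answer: 113459/60318 ≈ 1.8810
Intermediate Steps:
m = 28 (m = 9/1 - 1*(-19) = 9*1 + 19 = 9 + 19 = 28)
H(z) = 28*z
(H(1/(50 - 47)) - 37829)/(-30767 + 10661) = (28/(50 - 47) - 37829)/(-30767 + 10661) = (28/3 - 37829)/(-20106) = (28*(1/3) - 37829)*(-1/20106) = (28/3 - 37829)*(-1/20106) = -113459/3*(-1/20106) = 113459/60318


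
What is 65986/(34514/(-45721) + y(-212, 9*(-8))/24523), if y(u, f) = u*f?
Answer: -36992282226419/74250739 ≈ -4.9821e+5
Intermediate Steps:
y(u, f) = f*u
65986/(34514/(-45721) + y(-212, 9*(-8))/24523) = 65986/(34514/(-45721) + ((9*(-8))*(-212))/24523) = 65986/(34514*(-1/45721) - 72*(-212)*(1/24523)) = 65986/(-34514/45721 + 15264*(1/24523)) = 65986/(-34514/45721 + 15264/24523) = 65986/(-148501478/1121216083) = 65986*(-1121216083/148501478) = -36992282226419/74250739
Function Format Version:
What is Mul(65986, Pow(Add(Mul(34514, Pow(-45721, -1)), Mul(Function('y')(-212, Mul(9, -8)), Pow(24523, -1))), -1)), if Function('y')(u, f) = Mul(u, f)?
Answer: Rational(-36992282226419, 74250739) ≈ -4.9821e+5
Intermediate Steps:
Function('y')(u, f) = Mul(f, u)
Mul(65986, Pow(Add(Mul(34514, Pow(-45721, -1)), Mul(Function('y')(-212, Mul(9, -8)), Pow(24523, -1))), -1)) = Mul(65986, Pow(Add(Mul(34514, Pow(-45721, -1)), Mul(Mul(Mul(9, -8), -212), Pow(24523, -1))), -1)) = Mul(65986, Pow(Add(Mul(34514, Rational(-1, 45721)), Mul(Mul(-72, -212), Rational(1, 24523))), -1)) = Mul(65986, Pow(Add(Rational(-34514, 45721), Mul(15264, Rational(1, 24523))), -1)) = Mul(65986, Pow(Add(Rational(-34514, 45721), Rational(15264, 24523)), -1)) = Mul(65986, Pow(Rational(-148501478, 1121216083), -1)) = Mul(65986, Rational(-1121216083, 148501478)) = Rational(-36992282226419, 74250739)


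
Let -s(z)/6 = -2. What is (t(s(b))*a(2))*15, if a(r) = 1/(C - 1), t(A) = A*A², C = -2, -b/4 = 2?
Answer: -8640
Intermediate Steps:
b = -8 (b = -4*2 = -8)
s(z) = 12 (s(z) = -6*(-2) = 12)
t(A) = A³
a(r) = -⅓ (a(r) = 1/(-2 - 1) = 1/(-3) = -⅓)
(t(s(b))*a(2))*15 = (12³*(-⅓))*15 = (1728*(-⅓))*15 = -576*15 = -8640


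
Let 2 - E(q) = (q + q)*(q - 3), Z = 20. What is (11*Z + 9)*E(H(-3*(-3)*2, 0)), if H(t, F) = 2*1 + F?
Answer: 1374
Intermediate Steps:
H(t, F) = 2 + F
E(q) = 2 - 2*q*(-3 + q) (E(q) = 2 - (q + q)*(q - 3) = 2 - 2*q*(-3 + q))
(11*Z + 9)*E(H(-3*(-3)*2, 0)) = (11*20 + 9)*(2 - 2*(2 + 0)² + 6*(2 + 0)) = (220 + 9)*(2 - 2*2² + 6*2) = 229*(2 - 2*4 + 12) = 229*(2 - 8 + 12) = 229*6 = 1374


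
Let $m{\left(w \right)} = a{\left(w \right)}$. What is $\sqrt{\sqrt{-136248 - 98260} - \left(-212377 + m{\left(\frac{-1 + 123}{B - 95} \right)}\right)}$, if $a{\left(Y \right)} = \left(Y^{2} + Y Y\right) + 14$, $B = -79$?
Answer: $\frac{\sqrt{1607368105 + 15138 i \sqrt{58627}}}{87} \approx 460.83 + 0.52542 i$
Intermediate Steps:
$a{\left(Y \right)} = 14 + 2 Y^{2}$ ($a{\left(Y \right)} = \left(Y^{2} + Y^{2}\right) + 14 = 2 Y^{2} + 14 = 14 + 2 Y^{2}$)
$m{\left(w \right)} = 14 + 2 w^{2}$
$\sqrt{\sqrt{-136248 - 98260} - \left(-212377 + m{\left(\frac{-1 + 123}{B - 95} \right)}\right)} = \sqrt{\sqrt{-136248 - 98260} + \left(212377 - \left(14 + 2 \left(\frac{-1 + 123}{-79 - 95}\right)^{2}\right)\right)} = \sqrt{\sqrt{-234508} + \left(212377 - \left(14 + 2 \left(\frac{122}{-174}\right)^{2}\right)\right)} = \sqrt{2 i \sqrt{58627} + \left(212377 - \left(14 + 2 \left(122 \left(- \frac{1}{174}\right)\right)^{2}\right)\right)} = \sqrt{2 i \sqrt{58627} + \left(212377 - \left(14 + 2 \left(- \frac{61}{87}\right)^{2}\right)\right)} = \sqrt{2 i \sqrt{58627} + \left(212377 - \left(14 + 2 \cdot \frac{3721}{7569}\right)\right)} = \sqrt{2 i \sqrt{58627} + \left(212377 - \left(14 + \frac{7442}{7569}\right)\right)} = \sqrt{2 i \sqrt{58627} + \left(212377 - \frac{113408}{7569}\right)} = \sqrt{2 i \sqrt{58627} + \frac{1607368105}{7569}} = \sqrt{\frac{1607368105}{7569} + 2 i \sqrt{58627}}$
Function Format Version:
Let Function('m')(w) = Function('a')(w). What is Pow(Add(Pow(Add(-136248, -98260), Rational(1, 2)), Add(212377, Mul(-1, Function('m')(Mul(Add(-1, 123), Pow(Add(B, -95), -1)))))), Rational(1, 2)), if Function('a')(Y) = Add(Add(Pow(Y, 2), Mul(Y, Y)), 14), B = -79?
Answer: Mul(Rational(1, 87), Pow(Add(1607368105, Mul(15138, I, Pow(58627, Rational(1, 2)))), Rational(1, 2))) ≈ Add(460.83, Mul(0.52542, I))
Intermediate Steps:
Function('a')(Y) = Add(14, Mul(2, Pow(Y, 2))) (Function('a')(Y) = Add(Add(Pow(Y, 2), Pow(Y, 2)), 14) = Add(Mul(2, Pow(Y, 2)), 14) = Add(14, Mul(2, Pow(Y, 2))))
Function('m')(w) = Add(14, Mul(2, Pow(w, 2)))
Pow(Add(Pow(Add(-136248, -98260), Rational(1, 2)), Add(212377, Mul(-1, Function('m')(Mul(Add(-1, 123), Pow(Add(B, -95), -1)))))), Rational(1, 2)) = Pow(Add(Pow(Add(-136248, -98260), Rational(1, 2)), Add(212377, Mul(-1, Add(14, Mul(2, Pow(Mul(Add(-1, 123), Pow(Add(-79, -95), -1)), 2)))))), Rational(1, 2)) = Pow(Add(Pow(-234508, Rational(1, 2)), Add(212377, Mul(-1, Add(14, Mul(2, Pow(Mul(122, Pow(-174, -1)), 2)))))), Rational(1, 2)) = Pow(Add(Mul(2, I, Pow(58627, Rational(1, 2))), Add(212377, Mul(-1, Add(14, Mul(2, Pow(Mul(122, Rational(-1, 174)), 2)))))), Rational(1, 2)) = Pow(Add(Mul(2, I, Pow(58627, Rational(1, 2))), Add(212377, Mul(-1, Add(14, Mul(2, Pow(Rational(-61, 87), 2)))))), Rational(1, 2)) = Pow(Add(Mul(2, I, Pow(58627, Rational(1, 2))), Add(212377, Mul(-1, Add(14, Mul(2, Rational(3721, 7569)))))), Rational(1, 2)) = Pow(Add(Mul(2, I, Pow(58627, Rational(1, 2))), Add(212377, Mul(-1, Add(14, Rational(7442, 7569))))), Rational(1, 2)) = Pow(Add(Mul(2, I, Pow(58627, Rational(1, 2))), Add(212377, Mul(-1, Rational(113408, 7569)))), Rational(1, 2)) = Pow(Add(Mul(2, I, Pow(58627, Rational(1, 2))), Add(212377, Rational(-113408, 7569))), Rational(1, 2)) = Pow(Add(Mul(2, I, Pow(58627, Rational(1, 2))), Rational(1607368105, 7569)), Rational(1, 2)) = Pow(Add(Rational(1607368105, 7569), Mul(2, I, Pow(58627, Rational(1, 2)))), Rational(1, 2))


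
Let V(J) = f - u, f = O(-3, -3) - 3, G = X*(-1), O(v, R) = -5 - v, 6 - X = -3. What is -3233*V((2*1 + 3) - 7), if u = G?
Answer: -12932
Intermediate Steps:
X = 9 (X = 6 - 1*(-3) = 6 + 3 = 9)
G = -9 (G = 9*(-1) = -9)
u = -9
f = -5 (f = (-5 - 1*(-3)) - 3 = (-5 + 3) - 3 = -2 - 3 = -5)
V(J) = 4 (V(J) = -5 - 1*(-9) = -5 + 9 = 4)
-3233*V((2*1 + 3) - 7) = -3233*4 = -12932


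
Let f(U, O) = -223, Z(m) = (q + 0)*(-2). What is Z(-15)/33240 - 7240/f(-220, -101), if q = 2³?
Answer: 30081754/926565 ≈ 32.466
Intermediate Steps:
q = 8
Z(m) = -16 (Z(m) = (8 + 0)*(-2) = 8*(-2) = -16)
Z(-15)/33240 - 7240/f(-220, -101) = -16/33240 - 7240/(-223) = -16*1/33240 - 7240*(-1/223) = -2/4155 + 7240/223 = 30081754/926565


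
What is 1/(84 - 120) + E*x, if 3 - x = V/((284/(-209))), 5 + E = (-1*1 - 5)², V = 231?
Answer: 6853739/1278 ≈ 5362.9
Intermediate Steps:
E = 31 (E = -5 + (-1*1 - 5)² = -5 + (-1 - 5)² = -5 + (-6)² = -5 + 36 = 31)
x = 49131/284 (x = 3 - 231/(284/(-209)) = 3 - 231/(284*(-1/209)) = 3 - 231/(-284/209) = 3 - 231*(-209)/284 = 3 - 1*(-48279/284) = 3 + 48279/284 = 49131/284 ≈ 173.00)
1/(84 - 120) + E*x = 1/(84 - 120) + 31*(49131/284) = 1/(-36) + 1523061/284 = -1/36 + 1523061/284 = 6853739/1278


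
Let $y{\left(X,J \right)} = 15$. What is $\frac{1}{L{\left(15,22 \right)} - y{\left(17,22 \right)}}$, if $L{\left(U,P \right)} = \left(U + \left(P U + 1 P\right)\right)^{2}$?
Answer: $\frac{1}{134674} \approx 7.4253 \cdot 10^{-6}$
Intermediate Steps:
$L{\left(U,P \right)} = \left(P + U + P U\right)^{2}$ ($L{\left(U,P \right)} = \left(U + \left(P U + P\right)\right)^{2} = \left(U + \left(P + P U\right)\right)^{2} = \left(P + U + P U\right)^{2}$)
$\frac{1}{L{\left(15,22 \right)} - y{\left(17,22 \right)}} = \frac{1}{\left(22 + 15 + 22 \cdot 15\right)^{2} - 15} = \frac{1}{\left(22 + 15 + 330\right)^{2} - 15} = \frac{1}{367^{2} - 15} = \frac{1}{134689 - 15} = \frac{1}{134674}$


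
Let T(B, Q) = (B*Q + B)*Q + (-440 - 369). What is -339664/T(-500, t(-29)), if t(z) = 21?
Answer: 339664/231809 ≈ 1.4653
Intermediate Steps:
T(B, Q) = -809 + Q*(B + B*Q) (T(B, Q) = (B + B*Q)*Q - 809 = Q*(B + B*Q) - 809 = -809 + Q*(B + B*Q))
-339664/T(-500, t(-29)) = -339664/(-809 - 500*21 - 500*21²) = -339664/(-809 - 10500 - 500*441) = -339664/(-809 - 10500 - 220500) = -339664/(-231809) = -339664*(-1/231809) = 339664/231809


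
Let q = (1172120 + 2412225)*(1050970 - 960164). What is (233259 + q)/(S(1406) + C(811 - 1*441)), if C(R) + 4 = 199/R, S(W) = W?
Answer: 120427698171730/518939 ≈ 2.3207e+8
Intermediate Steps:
C(R) = -4 + 199/R
q = 325480032070 (q = 3584345*90806 = 325480032070)
(233259 + q)/(S(1406) + C(811 - 1*441)) = (233259 + 325480032070)/(1406 + (-4 + 199/(811 - 1*441))) = 325480265329/(1406 + (-4 + 199/(811 - 441))) = 325480265329/(1406 + (-4 + 199/370)) = 325480265329/(1406 - 1281/370) = 325480265329/(518939/370) = 325480265329*(370/518939) = 120427698171730/518939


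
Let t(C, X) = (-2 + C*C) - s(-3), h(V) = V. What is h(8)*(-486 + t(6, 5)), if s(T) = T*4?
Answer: -3520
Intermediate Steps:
s(T) = 4*T
t(C, X) = 10 + C² (t(C, X) = (-2 + C*C) - 4*(-3) = (-2 + C²) - 1*(-12) = (-2 + C²) + 12 = 10 + C²)
h(8)*(-486 + t(6, 5)) = 8*(-486 + (10 + 6²)) = 8*(-486 + (10 + 36)) = 8*(-486 + 46) = 8*(-440) = -3520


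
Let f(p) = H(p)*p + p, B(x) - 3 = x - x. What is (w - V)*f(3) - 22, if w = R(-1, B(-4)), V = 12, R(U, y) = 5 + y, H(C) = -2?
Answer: -10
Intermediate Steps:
B(x) = 3 (B(x) = 3 + (x - x) = 3 + 0 = 3)
f(p) = -p (f(p) = -2*p + p = -p)
w = 8 (w = 5 + 3 = 8)
(w - V)*f(3) - 22 = (8 - 1*12)*(-1*3) - 22 = (8 - 12)*(-3) - 22 = -4*(-3) - 22 = 12 - 22 = -10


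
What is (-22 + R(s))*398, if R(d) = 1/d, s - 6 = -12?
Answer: -26467/3 ≈ -8822.3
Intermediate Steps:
s = -6 (s = 6 - 12 = -6)
(-22 + R(s))*398 = (-22 + 1/(-6))*398 = (-22 - ⅙)*398 = -133/6*398 = -26467/3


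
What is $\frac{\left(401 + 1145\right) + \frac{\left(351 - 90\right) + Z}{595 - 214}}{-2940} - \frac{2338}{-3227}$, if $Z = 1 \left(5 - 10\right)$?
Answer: $\frac{51233879}{258192270} \approx 0.19843$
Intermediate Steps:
$Z = -5$ ($Z = 1 \left(-5\right) = -5$)
$\frac{\left(401 + 1145\right) + \frac{\left(351 - 90\right) + Z}{595 - 214}}{-2940} - \frac{2338}{-3227} = \frac{\left(401 + 1145\right) + \frac{\left(351 - 90\right) - 5}{595 - 214}}{-2940} - \frac{2338}{-3227} = \left(1546 + \frac{261 - 5}{381}\right) \left(- \frac{1}{2940}\right) - - \frac{334}{461} = \left(1546 + 256 \cdot \frac{1}{381}\right) \left(- \frac{1}{2940}\right) + \frac{334}{461} = \left(1546 + \frac{256}{381}\right) \left(- \frac{1}{2940}\right) + \frac{334}{461} = \frac{589282}{381} \left(- \frac{1}{2940}\right) + \frac{334}{461} = - \frac{294641}{560070} + \frac{334}{461} = \frac{51233879}{258192270}$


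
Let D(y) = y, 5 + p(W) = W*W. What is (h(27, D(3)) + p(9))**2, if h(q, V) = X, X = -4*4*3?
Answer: 784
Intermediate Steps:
p(W) = -5 + W**2 (p(W) = -5 + W*W = -5 + W**2)
X = -48 (X = -16*3 = -48)
h(q, V) = -48
(h(27, D(3)) + p(9))**2 = (-48 + (-5 + 9**2))**2 = (-48 + (-5 + 81))**2 = (-48 + 76)**2 = 28**2 = 784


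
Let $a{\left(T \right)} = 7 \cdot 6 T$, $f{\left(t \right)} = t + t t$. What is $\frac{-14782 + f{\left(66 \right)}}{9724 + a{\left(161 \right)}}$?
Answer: $- \frac{5180}{8243} \approx -0.62841$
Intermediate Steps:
$f{\left(t \right)} = t + t^{2}$
$a{\left(T \right)} = 42 T$
$\frac{-14782 + f{\left(66 \right)}}{9724 + a{\left(161 \right)}} = \frac{-14782 + 66 \left(1 + 66\right)}{9724 + 42 \cdot 161} = \frac{-14782 + 66 \cdot 67}{9724 + 6762} = \frac{-14782 + 4422}{16486} = \left(-10360\right) \frac{1}{16486} = - \frac{5180}{8243}$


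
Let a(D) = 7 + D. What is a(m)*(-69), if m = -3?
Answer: -276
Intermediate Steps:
a(m)*(-69) = (7 - 3)*(-69) = 4*(-69) = -276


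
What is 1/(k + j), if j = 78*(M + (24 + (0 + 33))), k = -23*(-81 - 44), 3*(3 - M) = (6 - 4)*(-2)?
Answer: 1/7659 ≈ 0.00013057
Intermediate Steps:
M = 13/3 (M = 3 - (6 - 4)*(-2)/3 = 3 - 2*(-2)/3 = 3 - ⅓*(-4) = 3 + 4/3 = 13/3 ≈ 4.3333)
k = 2875 (k = -23*(-125) = 2875)
j = 4784 (j = 78*(13/3 + (24 + (0 + 33))) = 78*(13/3 + (24 + 33)) = 78*(13/3 + 57) = 78*(184/3) = 4784)
1/(k + j) = 1/(2875 + 4784) = 1/7659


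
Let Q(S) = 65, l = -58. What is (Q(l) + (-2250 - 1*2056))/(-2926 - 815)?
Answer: 4241/3741 ≈ 1.1337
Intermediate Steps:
(Q(l) + (-2250 - 1*2056))/(-2926 - 815) = (65 + (-2250 - 1*2056))/(-2926 - 815) = (65 + (-2250 - 2056))/(-3741) = (65 - 4306)*(-1/3741) = -4241*(-1/3741) = 4241/3741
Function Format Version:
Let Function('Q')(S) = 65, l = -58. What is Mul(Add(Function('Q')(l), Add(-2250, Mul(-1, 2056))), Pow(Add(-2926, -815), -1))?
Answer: Rational(4241, 3741) ≈ 1.1337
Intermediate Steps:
Mul(Add(Function('Q')(l), Add(-2250, Mul(-1, 2056))), Pow(Add(-2926, -815), -1)) = Mul(Add(65, Add(-2250, Mul(-1, 2056))), Pow(Add(-2926, -815), -1)) = Mul(Add(65, Add(-2250, -2056)), Pow(-3741, -1)) = Mul(Add(65, -4306), Rational(-1, 3741)) = Mul(-4241, Rational(-1, 3741)) = Rational(4241, 3741)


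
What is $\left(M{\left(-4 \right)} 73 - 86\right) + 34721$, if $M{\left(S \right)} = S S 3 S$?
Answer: $20619$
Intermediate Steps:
$M{\left(S \right)} = 3 S^{3}$ ($M{\left(S \right)} = S^{2} \cdot 3 S = 3 S^{2} S = 3 S^{3}$)
$\left(M{\left(-4 \right)} 73 - 86\right) + 34721 = \left(3 \left(-4\right)^{3} \cdot 73 - 86\right) + 34721 = \left(3 \left(-64\right) 73 - 86\right) + 34721 = \left(\left(-192\right) 73 - 86\right) + 34721 = \left(-14016 - 86\right) + 34721 = -14102 + 34721 = 20619$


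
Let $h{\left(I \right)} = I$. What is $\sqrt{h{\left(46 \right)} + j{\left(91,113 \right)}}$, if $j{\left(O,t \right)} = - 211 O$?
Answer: $i \sqrt{19155} \approx 138.4 i$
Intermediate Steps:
$\sqrt{h{\left(46 \right)} + j{\left(91,113 \right)}} = \sqrt{46 - 19201} = \sqrt{-19155} = i \sqrt{19155}$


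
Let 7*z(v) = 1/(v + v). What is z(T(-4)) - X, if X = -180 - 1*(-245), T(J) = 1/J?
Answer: -457/7 ≈ -65.286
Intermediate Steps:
z(v) = 1/(14*v) (z(v) = 1/(7*(v + v)) = 1/(7*((2*v))) = (1/(2*v))/7 = 1/(14*v))
X = 65 (X = -180 + 245 = 65)
z(T(-4)) - X = 1/(14*(1/(-4))) - 1*65 = 1/(14*(-1/4)) - 65 = (1/14)*(-4) - 65 = -2/7 - 65 = -457/7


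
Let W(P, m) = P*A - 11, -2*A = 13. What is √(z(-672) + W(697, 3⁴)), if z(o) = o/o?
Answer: 3*I*√2018/2 ≈ 67.383*I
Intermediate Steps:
A = -13/2 (A = -½*13 = -13/2 ≈ -6.5000)
W(P, m) = -11 - 13*P/2 (W(P, m) = P*(-13/2) - 11 = -13*P/2 - 11 = -11 - 13*P/2)
z(o) = 1
√(z(-672) + W(697, 3⁴)) = √(1 + (-11 - 13/2*697)) = √(1 + (-11 - 9061/2)) = √(1 - 9083/2) = √(-9081/2) = 3*I*√2018/2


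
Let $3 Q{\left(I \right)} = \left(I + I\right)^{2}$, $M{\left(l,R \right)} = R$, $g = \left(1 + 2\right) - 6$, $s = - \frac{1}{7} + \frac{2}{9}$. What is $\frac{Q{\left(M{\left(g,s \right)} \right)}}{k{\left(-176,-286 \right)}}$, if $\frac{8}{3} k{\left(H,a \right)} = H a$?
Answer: $\frac{25}{56189133} \approx 4.4493 \cdot 10^{-7}$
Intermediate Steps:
$s = \frac{5}{63}$ ($s = \left(-1\right) \frac{1}{7} + 2 \cdot \frac{1}{9} = - \frac{1}{7} + \frac{2}{9} = \frac{5}{63} \approx 0.079365$)
$g = -3$ ($g = 3 - 6 = -3$)
$Q{\left(I \right)} = \frac{4 I^{2}}{3}$ ($Q{\left(I \right)} = \frac{\left(I + I\right)^{2}}{3} = \frac{\left(2 I\right)^{2}}{3} = \frac{4 I^{2}}{3}$)
$k{\left(H,a \right)} = \frac{3 H a}{8}$
$\frac{Q{\left(M{\left(g,s \right)} \right)}}{k{\left(-176,-286 \right)}} = \frac{\frac{4}{3} \left(\frac{5}{63}\right)^{2}}{\frac{3}{8} \left(-176\right) \left(-286\right)} = \frac{\frac{4}{3} \cdot \frac{25}{3969}}{18876} = \frac{100}{11907} \cdot \frac{1}{18876} = \frac{25}{56189133}$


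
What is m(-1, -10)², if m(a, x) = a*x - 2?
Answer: 64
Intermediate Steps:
m(a, x) = -2 + a*x
m(-1, -10)² = (-2 - 1*(-10))² = (-2 + 10)² = 8² = 64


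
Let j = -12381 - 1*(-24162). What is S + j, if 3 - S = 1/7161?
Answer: 84385223/7161 ≈ 11784.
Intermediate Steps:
S = 21482/7161 (S = 3 - 1/7161 = 21482/7161 ≈ 2.9999)
j = 11781 (j = -12381 + 24162 = 11781)
S + j = 21482/7161 + 11781 = 84385223/7161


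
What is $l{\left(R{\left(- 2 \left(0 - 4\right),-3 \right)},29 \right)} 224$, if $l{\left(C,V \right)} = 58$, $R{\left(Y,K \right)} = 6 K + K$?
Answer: $12992$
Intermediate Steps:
$R{\left(Y,K \right)} = 7 K$
$l{\left(R{\left(- 2 \left(0 - 4\right),-3 \right)},29 \right)} 224 = 58 \cdot 224 = 12992$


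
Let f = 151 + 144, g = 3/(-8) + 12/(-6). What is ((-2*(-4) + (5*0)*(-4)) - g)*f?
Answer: 24485/8 ≈ 3060.6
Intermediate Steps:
g = -19/8 (g = 3*(-1/8) + 12*(-1/6) = -3/8 - 2 = -19/8 ≈ -2.3750)
f = 295
((-2*(-4) + (5*0)*(-4)) - g)*f = ((-2*(-4) + (5*0)*(-4)) - 1*(-19/8))*295 = ((8 + 0*(-4)) + 19/8)*295 = ((8 + 0) + 19/8)*295 = (8 + 19/8)*295 = (83/8)*295 = 24485/8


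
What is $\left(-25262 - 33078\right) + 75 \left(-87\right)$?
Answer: $-64865$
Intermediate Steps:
$\left(-25262 - 33078\right) + 75 \left(-87\right) = -58340 - 6525 = -64865$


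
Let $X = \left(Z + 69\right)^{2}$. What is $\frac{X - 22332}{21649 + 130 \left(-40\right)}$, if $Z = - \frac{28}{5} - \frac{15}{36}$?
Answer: $- \frac{66114359}{59216400} \approx -1.1165$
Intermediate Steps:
$Z = - \frac{361}{60}$ ($Z = \left(-28\right) \frac{1}{5} - \frac{5}{12} = - \frac{28}{5} - \frac{5}{12} = - \frac{361}{60} \approx -6.0167$)
$X = \frac{14280841}{3600}$ ($X = \left(- \frac{361}{60} + 69\right)^{2} = \left(\frac{3779}{60}\right)^{2} = \frac{14280841}{3600} \approx 3966.9$)
$\frac{X - 22332}{21649 + 130 \left(-40\right)} = \frac{\frac{14280841}{3600} - 22332}{21649 + 130 \left(-40\right)} = - \frac{66114359}{3600 \left(21649 - 5200\right)} = - \frac{66114359}{3600 \cdot 16449} = \left(- \frac{66114359}{3600}\right) \frac{1}{16449} = - \frac{66114359}{59216400}$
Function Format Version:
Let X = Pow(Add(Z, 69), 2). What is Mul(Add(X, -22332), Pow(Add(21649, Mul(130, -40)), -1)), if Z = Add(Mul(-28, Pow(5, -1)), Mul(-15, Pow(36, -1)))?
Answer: Rational(-66114359, 59216400) ≈ -1.1165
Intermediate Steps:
Z = Rational(-361, 60) (Z = Add(Mul(-28, Rational(1, 5)), Mul(-15, Rational(1, 36))) = Add(Rational(-28, 5), Rational(-5, 12)) = Rational(-361, 60) ≈ -6.0167)
X = Rational(14280841, 3600) (X = Pow(Add(Rational(-361, 60), 69), 2) = Pow(Rational(3779, 60), 2) = Rational(14280841, 3600) ≈ 3966.9)
Mul(Add(X, -22332), Pow(Add(21649, Mul(130, -40)), -1)) = Mul(Add(Rational(14280841, 3600), -22332), Pow(Add(21649, Mul(130, -40)), -1)) = Mul(Rational(-66114359, 3600), Pow(Add(21649, -5200), -1)) = Mul(Rational(-66114359, 3600), Pow(16449, -1)) = Mul(Rational(-66114359, 3600), Rational(1, 16449)) = Rational(-66114359, 59216400)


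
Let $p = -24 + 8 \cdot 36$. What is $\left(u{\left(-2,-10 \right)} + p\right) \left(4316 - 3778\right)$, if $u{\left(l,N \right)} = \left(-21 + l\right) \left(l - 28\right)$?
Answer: $513252$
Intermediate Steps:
$u{\left(l,N \right)} = \left(-28 + l\right) \left(-21 + l\right)$ ($u{\left(l,N \right)} = \left(-21 + l\right) \left(-28 + l\right) = \left(-28 + l\right) \left(-21 + l\right)$)
$p = 264$ ($p = -24 + 288 = 264$)
$\left(u{\left(-2,-10 \right)} + p\right) \left(4316 - 3778\right) = \left(\left(588 + \left(-2\right)^{2} - -98\right) + 264\right) \left(4316 - 3778\right) = \left(\left(588 + 4 + 98\right) + 264\right) 538 = \left(690 + 264\right) 538 = 954 \cdot 538 = 513252$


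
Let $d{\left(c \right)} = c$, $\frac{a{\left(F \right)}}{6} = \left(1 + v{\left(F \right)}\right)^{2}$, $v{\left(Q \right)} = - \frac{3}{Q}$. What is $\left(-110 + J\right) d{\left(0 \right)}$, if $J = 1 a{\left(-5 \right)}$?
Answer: $0$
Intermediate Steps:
$a{\left(F \right)} = 6 \left(1 - \frac{3}{F}\right)^{2}$
$J = \frac{384}{25}$ ($J = 1 \frac{6 \left(-3 - 5\right)^{2}}{25} = 1 \cdot 6 \cdot \frac{1}{25} \left(-8\right)^{2} = 1 \cdot 6 \cdot \frac{1}{25} \cdot 64 = 1 \cdot \frac{384}{25} = \frac{384}{25} \approx 15.36$)
$\left(-110 + J\right) d{\left(0 \right)} = \left(-110 + \frac{384}{25}\right) 0 = \left(- \frac{2366}{25}\right) 0 = 0$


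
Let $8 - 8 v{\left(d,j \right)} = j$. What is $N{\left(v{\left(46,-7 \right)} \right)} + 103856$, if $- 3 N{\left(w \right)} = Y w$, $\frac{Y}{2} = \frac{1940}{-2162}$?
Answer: $\frac{224539097}{2162} \approx 1.0386 \cdot 10^{5}$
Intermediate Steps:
$Y = - \frac{1940}{1081}$ ($Y = 2 \frac{1940}{-2162} = 2 \cdot 1940 \left(- \frac{1}{2162}\right) = 2 \left(- \frac{970}{1081}\right) = - \frac{1940}{1081} \approx -1.7946$)
$v{\left(d,j \right)} = 1 - \frac{j}{8}$
$N{\left(w \right)} = \frac{1940 w}{3243}$ ($N{\left(w \right)} = - \frac{\left(- \frac{1940}{1081}\right) w}{3} = \frac{1940 w}{3243}$)
$N{\left(v{\left(46,-7 \right)} \right)} + 103856 = \frac{1940 \left(1 - - \frac{7}{8}\right)}{3243} + 103856 = \frac{1940 \left(1 + \frac{7}{8}\right)}{3243} + 103856 = \frac{1940}{3243} \cdot \frac{15}{8} + 103856 = \frac{2425}{2162} + 103856 = \frac{224539097}{2162}$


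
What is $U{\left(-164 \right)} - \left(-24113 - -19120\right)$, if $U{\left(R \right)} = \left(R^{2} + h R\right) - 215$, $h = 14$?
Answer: $29378$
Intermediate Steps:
$U{\left(R \right)} = -215 + R^{2} + 14 R$ ($U{\left(R \right)} = \left(R^{2} + 14 R\right) - 215 = -215 + R^{2} + 14 R$)
$U{\left(-164 \right)} - \left(-24113 - -19120\right) = \left(-215 + \left(-164\right)^{2} + 14 \left(-164\right)\right) - \left(-24113 - -19120\right) = \left(-215 + 26896 - 2296\right) - \left(-24113 + 19120\right) = 24385 - -4993 = 24385 + 4993 = 29378$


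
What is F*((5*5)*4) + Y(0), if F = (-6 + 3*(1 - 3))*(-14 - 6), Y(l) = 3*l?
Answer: 24000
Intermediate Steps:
F = 240 (F = (-6 + 3*(-2))*(-20) = (-6 - 6)*(-20) = -12*(-20) = 240)
F*((5*5)*4) + Y(0) = 240*((5*5)*4) + 3*0 = 240*(25*4) + 0 = 240*100 + 0 = 24000 + 0 = 24000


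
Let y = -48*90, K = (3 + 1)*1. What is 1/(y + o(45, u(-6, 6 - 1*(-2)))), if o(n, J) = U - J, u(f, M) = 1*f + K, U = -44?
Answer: -1/4362 ≈ -0.00022925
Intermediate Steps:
K = 4 (K = 4*1 = 4)
u(f, M) = 4 + f (u(f, M) = 1*f + 4 = f + 4 = 4 + f)
o(n, J) = -44 - J
y = -4320
1/(y + o(45, u(-6, 6 - 1*(-2)))) = 1/(-4320 + (-44 - (4 - 6))) = 1/(-4320 + (-44 - 1*(-2))) = 1/(-4320 + (-44 + 2)) = 1/(-4320 - 42) = 1/(-4362) = -1/4362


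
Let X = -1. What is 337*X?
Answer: -337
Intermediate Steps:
337*X = 337*(-1) = -337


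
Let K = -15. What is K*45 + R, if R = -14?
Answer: -689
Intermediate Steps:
K*45 + R = -15*45 - 14 = -675 - 14 = -689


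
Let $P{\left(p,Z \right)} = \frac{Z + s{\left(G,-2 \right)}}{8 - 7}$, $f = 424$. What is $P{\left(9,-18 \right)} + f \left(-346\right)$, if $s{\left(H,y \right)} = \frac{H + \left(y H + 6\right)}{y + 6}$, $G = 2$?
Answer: $-146721$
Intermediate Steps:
$s{\left(H,y \right)} = \frac{6 + H + H y}{6 + y}$ ($s{\left(H,y \right)} = \frac{H + \left(H y + 6\right)}{6 + y} = \frac{H + \left(6 + H y\right)}{6 + y} = \frac{6 + H + H y}{6 + y}$)
$P{\left(p,Z \right)} = 1 + Z$ ($P{\left(p,Z \right)} = \frac{Z + \frac{6 + 2 + 2 \left(-2\right)}{6 - 2}}{8 - 7} = \frac{Z + \frac{6 + 2 - 4}{4}}{1} = \left(Z + \frac{1}{4} \cdot 4\right) 1 = \left(Z + 1\right) 1 = \left(1 + Z\right) 1 = 1 + Z$)
$P{\left(9,-18 \right)} + f \left(-346\right) = \left(1 - 18\right) + 424 \left(-346\right) = -17 - 146704 = -146721$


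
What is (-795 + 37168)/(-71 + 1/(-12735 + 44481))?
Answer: -1154697258/2253965 ≈ -512.30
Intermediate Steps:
(-795 + 37168)/(-71 + 1/(-12735 + 44481)) = 36373/(-71 + 1/31746) = 36373/(-2253965/31746) = 36373*(-31746/2253965) = -1154697258/2253965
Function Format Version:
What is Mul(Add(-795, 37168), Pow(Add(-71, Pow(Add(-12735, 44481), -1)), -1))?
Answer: Rational(-1154697258, 2253965) ≈ -512.30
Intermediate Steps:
Mul(Add(-795, 37168), Pow(Add(-71, Pow(Add(-12735, 44481), -1)), -1)) = Mul(36373, Pow(Add(-71, Pow(31746, -1)), -1)) = Mul(36373, Pow(Add(-71, Rational(1, 31746)), -1)) = Mul(36373, Pow(Rational(-2253965, 31746), -1)) = Mul(36373, Rational(-31746, 2253965)) = Rational(-1154697258, 2253965)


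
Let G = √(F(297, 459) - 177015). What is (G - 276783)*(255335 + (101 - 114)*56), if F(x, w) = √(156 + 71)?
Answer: -70470889281 + 254607*I*√(177015 - √227) ≈ -7.0471e+10 + 1.0712e+8*I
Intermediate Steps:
F(x, w) = √227
G = √(-177015 + √227) (G = √(√227 - 177015) = √(-177015 + √227) ≈ 420.71*I)
(G - 276783)*(255335 + (101 - 114)*56) = (√(-177015 + √227) - 276783)*(255335 + (101 - 114)*56) = (-276783 + √(-177015 + √227))*(255335 - 13*56) = (-276783 + √(-177015 + √227))*(255335 - 728) = (-276783 + √(-177015 + √227))*254607 = -70470889281 + 254607*√(-177015 + √227)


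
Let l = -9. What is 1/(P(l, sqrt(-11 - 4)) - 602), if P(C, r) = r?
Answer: -602/362419 - I*sqrt(15)/362419 ≈ -0.0016611 - 1.0686e-5*I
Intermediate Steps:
1/(P(l, sqrt(-11 - 4)) - 602) = 1/(sqrt(-11 - 4) - 602) = 1/(sqrt(-15) - 602) = 1/(I*sqrt(15) - 602) = 1/(-602 + I*sqrt(15))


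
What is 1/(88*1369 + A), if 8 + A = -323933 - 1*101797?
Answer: -1/305266 ≈ -3.2758e-6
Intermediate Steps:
A = -425738 (A = -8 + (-323933 - 1*101797) = -8 + (-323933 - 101797) = -8 - 425730 = -425738)
1/(88*1369 + A) = 1/(88*1369 - 425738) = 1/(120472 - 425738) = 1/(-305266) = -1/305266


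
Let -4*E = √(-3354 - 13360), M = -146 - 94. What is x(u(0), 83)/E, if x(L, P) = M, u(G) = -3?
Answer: -480*I*√16714/8357 ≈ -7.4256*I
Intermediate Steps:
M = -240
x(L, P) = -240
E = -I*√16714/4 (E = -√(-3354 - 13360)/4 = -I*√16714/4 ≈ -32.321*I)
x(u(0), 83)/E = -240*2*I*√16714/8357 = -480*I*√16714/8357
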